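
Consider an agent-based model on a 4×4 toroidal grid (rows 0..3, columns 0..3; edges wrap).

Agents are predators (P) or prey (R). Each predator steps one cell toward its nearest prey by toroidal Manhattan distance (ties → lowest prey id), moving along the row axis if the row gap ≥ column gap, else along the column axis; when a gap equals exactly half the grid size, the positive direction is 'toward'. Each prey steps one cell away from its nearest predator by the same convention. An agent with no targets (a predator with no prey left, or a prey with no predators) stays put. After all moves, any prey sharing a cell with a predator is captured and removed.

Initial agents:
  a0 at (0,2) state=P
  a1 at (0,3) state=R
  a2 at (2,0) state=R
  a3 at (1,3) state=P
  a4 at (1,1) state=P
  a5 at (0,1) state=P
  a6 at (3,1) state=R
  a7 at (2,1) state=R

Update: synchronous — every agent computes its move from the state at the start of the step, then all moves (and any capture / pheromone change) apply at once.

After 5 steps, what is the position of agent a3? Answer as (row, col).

t=1: a0@(0,3):P a1@(0,0):R a2@(3,0):R a3@(0,3):P a4@(2,1):P a5@(3,1):P
t=2: a0@(0,0):P a1@(0,1):R a2@(3,3):R a3@(0,0):P a4@(3,1):P a5@(3,0):P
t=3: a0@(0,1):P a1@(0,2):R a2@(3,2):R a3@(0,1):P a4@(0,1):P a5@(3,3):P
t=4: a0@(0,2):P a1@(0,3):R a2@(3,1):R a3@(0,2):P a4@(0,2):P a5@(3,2):P
t=5: a0@(0,3):P a1@(0,0):R a2@(3,0):R a3@(0,3):P a4@(0,3):P a5@(3,1):P

(0, 3)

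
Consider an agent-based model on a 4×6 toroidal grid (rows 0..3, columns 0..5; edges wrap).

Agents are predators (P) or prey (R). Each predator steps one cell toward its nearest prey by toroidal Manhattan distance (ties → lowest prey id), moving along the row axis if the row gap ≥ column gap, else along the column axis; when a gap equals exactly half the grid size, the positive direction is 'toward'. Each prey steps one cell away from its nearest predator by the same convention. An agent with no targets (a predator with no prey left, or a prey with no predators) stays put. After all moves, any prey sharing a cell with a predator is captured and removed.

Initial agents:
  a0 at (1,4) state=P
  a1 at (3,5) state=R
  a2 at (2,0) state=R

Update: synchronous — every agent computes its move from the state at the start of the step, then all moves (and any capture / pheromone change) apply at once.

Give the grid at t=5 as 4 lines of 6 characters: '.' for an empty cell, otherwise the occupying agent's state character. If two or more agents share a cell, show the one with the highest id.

t=1: a0@(2,4):P a1@(2,5):R a2@(2,1):R
t=2: a0@(2,5):P a1@(2,0):R a2@(2,0):R
t=3: a0@(2,0):P a1@(2,1):R a2@(2,1):R
t=4: a0@(2,1):P a1@(2,2):R a2@(2,2):R
t=5: a0@(2,2):P a1@(2,3):R a2@(2,3):R

......
......
..PR..
......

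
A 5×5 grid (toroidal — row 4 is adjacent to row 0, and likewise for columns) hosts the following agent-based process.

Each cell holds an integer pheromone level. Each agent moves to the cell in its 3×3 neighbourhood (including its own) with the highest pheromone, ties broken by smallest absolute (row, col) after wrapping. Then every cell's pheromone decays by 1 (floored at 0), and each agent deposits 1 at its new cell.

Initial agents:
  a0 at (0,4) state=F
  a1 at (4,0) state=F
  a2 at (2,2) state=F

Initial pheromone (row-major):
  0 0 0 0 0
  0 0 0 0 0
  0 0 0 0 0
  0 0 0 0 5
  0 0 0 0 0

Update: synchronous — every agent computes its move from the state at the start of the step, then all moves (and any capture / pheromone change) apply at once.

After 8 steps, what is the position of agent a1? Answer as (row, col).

t=1: a0@(0,0) a1@(3,4) a2@(1,1) | pheromone: 1 0 0 0 0 / 0 1 0 0 0 / 0 0 0 0 0 / 0 0 0 0 5 / 0 0 0 0 0
t=2: a0@(0,0) a1@(3,4) a2@(0,0) | pheromone: 2 0 0 0 0 / 0 0 0 0 0 / 0 0 0 0 0 / 0 0 0 0 5 / 0 0 0 0 0
t=3: a0@(0,0) a1@(3,4) a2@(0,0) | pheromone: 3 0 0 0 0 / 0 0 0 0 0 / 0 0 0 0 0 / 0 0 0 0 5 / 0 0 0 0 0
t=4: a0@(0,0) a1@(3,4) a2@(0,0) | pheromone: 4 0 0 0 0 / 0 0 0 0 0 / 0 0 0 0 0 / 0 0 0 0 5 / 0 0 0 0 0
t=5: a0@(0,0) a1@(3,4) a2@(0,0) | pheromone: 5 0 0 0 0 / 0 0 0 0 0 / 0 0 0 0 0 / 0 0 0 0 5 / 0 0 0 0 0
t=6: a0@(0,0) a1@(3,4) a2@(0,0) | pheromone: 6 0 0 0 0 / 0 0 0 0 0 / 0 0 0 0 0 / 0 0 0 0 5 / 0 0 0 0 0
t=7: a0@(0,0) a1@(3,4) a2@(0,0) | pheromone: 7 0 0 0 0 / 0 0 0 0 0 / 0 0 0 0 0 / 0 0 0 0 5 / 0 0 0 0 0
t=8: a0@(0,0) a1@(3,4) a2@(0,0) | pheromone: 8 0 0 0 0 / 0 0 0 0 0 / 0 0 0 0 0 / 0 0 0 0 5 / 0 0 0 0 0

(3, 4)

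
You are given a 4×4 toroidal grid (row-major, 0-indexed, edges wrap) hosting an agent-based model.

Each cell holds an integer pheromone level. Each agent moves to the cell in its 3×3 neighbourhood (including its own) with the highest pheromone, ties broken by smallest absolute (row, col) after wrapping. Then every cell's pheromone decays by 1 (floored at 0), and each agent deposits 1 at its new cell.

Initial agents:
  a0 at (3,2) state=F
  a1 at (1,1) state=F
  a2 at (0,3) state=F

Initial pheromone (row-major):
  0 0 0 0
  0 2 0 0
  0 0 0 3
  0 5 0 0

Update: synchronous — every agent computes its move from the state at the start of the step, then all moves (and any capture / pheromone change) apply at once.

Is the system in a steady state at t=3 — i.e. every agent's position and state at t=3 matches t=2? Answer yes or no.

yes

t=1: a0@(3,1) a1@(1,1) a2@(0,0) | pheromone: 1 0 0 0 / 0 2 0 0 / 0 0 0 2 / 0 5 0 0
t=2: a0@(3,1) a1@(1,1) a2@(3,1) | pheromone: 0 0 0 0 / 0 2 0 0 / 0 0 0 1 / 0 6 0 0
t=3: a0@(3,1) a1@(1,1) a2@(3,1) | pheromone: 0 0 0 0 / 0 2 0 0 / 0 0 0 0 / 0 7 0 0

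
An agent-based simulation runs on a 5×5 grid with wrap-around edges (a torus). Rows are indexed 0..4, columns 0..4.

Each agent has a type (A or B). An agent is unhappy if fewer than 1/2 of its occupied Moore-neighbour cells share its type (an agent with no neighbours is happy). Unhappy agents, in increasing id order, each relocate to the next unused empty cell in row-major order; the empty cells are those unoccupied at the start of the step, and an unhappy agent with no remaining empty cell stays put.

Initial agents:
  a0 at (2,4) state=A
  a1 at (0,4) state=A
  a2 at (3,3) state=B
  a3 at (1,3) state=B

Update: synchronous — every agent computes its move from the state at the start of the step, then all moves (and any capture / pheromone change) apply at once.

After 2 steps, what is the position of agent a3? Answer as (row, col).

(0, 3)

t=1: a0@(0,0):A a1@(0,1):A a2@(0,2):B a3@(0,3):B
t=2: (unchanged — steady state)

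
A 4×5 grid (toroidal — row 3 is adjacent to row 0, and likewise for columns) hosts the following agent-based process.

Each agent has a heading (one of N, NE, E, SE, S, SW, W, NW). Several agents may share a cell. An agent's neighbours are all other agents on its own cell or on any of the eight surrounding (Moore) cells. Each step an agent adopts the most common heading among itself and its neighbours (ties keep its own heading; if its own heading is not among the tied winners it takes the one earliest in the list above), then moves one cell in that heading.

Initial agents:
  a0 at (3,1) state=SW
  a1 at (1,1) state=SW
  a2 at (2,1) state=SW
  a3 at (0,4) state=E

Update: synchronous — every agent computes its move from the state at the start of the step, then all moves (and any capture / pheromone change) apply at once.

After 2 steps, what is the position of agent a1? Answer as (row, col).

t=1: a0@(0,0):SW a1@(2,0):SW a2@(3,0):SW a3@(0,0):E
t=2: a0@(1,4):SW a1@(3,4):SW a2@(0,4):SW a3@(1,4):SW

(3, 4)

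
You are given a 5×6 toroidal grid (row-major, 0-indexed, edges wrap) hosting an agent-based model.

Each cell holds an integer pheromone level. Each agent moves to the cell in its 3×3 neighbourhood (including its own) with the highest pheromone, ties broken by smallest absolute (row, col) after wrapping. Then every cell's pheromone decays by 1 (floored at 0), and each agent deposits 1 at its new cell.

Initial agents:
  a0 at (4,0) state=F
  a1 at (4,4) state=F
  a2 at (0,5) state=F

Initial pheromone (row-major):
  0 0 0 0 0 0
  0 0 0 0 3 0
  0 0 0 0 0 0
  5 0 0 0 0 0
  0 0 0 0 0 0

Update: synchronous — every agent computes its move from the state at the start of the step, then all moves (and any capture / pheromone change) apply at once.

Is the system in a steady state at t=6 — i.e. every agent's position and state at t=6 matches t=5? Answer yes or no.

t=1: a0@(3,0) a1@(0,3) a2@(1,4) | pheromone: 0 0 0 1 0 0 / 0 0 0 0 3 0 / 0 0 0 0 0 0 / 5 0 0 0 0 0 / 0 0 0 0 0 0
t=2: a0@(3,0) a1@(1,4) a2@(1,4) | pheromone: 0 0 0 0 0 0 / 0 0 0 0 4 0 / 0 0 0 0 0 0 / 5 0 0 0 0 0 / 0 0 0 0 0 0
t=3: a0@(3,0) a1@(1,4) a2@(1,4) | pheromone: 0 0 0 0 0 0 / 0 0 0 0 5 0 / 0 0 0 0 0 0 / 5 0 0 0 0 0 / 0 0 0 0 0 0
t=4: a0@(3,0) a1@(1,4) a2@(1,4) | pheromone: 0 0 0 0 0 0 / 0 0 0 0 6 0 / 0 0 0 0 0 0 / 5 0 0 0 0 0 / 0 0 0 0 0 0
t=5: a0@(3,0) a1@(1,4) a2@(1,4) | pheromone: 0 0 0 0 0 0 / 0 0 0 0 7 0 / 0 0 0 0 0 0 / 5 0 0 0 0 0 / 0 0 0 0 0 0
t=6: a0@(3,0) a1@(1,4) a2@(1,4) | pheromone: 0 0 0 0 0 0 / 0 0 0 0 8 0 / 0 0 0 0 0 0 / 5 0 0 0 0 0 / 0 0 0 0 0 0

yes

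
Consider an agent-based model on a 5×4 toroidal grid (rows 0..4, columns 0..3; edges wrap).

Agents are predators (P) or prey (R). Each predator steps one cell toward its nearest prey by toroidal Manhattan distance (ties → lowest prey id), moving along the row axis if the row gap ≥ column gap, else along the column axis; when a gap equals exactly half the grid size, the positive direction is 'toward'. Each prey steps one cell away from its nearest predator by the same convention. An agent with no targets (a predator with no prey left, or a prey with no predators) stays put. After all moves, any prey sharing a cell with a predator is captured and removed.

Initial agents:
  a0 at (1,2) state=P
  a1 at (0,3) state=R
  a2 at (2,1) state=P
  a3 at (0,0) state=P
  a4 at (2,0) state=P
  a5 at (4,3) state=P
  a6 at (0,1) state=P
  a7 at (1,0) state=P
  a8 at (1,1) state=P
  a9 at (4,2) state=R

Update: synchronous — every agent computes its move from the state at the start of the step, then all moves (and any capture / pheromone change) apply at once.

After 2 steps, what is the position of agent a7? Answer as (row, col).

(4, 0)

t=1: a0@(0,2):P a2@(3,1):P a3@(0,3):P a4@(1,0):P a5@(0,3):P a6@(0,2):P a7@(0,0):P a8@(1,2):P a9@(4,1):R
t=2: a0@(4,2):P a2@(4,1):P a3@(0,0):P a4@(0,0):P a5@(0,0):P a6@(4,2):P a7@(4,0):P a8@(0,2):P a9@(0,1):R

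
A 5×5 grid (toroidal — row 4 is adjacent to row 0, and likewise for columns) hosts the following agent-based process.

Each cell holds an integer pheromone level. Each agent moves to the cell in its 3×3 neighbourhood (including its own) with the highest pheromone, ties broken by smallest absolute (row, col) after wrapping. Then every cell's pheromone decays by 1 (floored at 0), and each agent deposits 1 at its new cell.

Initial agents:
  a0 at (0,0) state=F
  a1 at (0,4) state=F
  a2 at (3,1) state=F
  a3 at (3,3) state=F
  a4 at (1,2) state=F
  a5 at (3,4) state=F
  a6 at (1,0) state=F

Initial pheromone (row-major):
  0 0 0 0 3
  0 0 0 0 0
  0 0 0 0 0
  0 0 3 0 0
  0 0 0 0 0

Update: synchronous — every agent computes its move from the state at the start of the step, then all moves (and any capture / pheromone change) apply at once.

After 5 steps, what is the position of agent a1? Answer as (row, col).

t=1: a0@(0,4) a1@(0,4) a2@(3,2) a3@(3,2) a4@(0,1) a5@(2,0) a6@(0,4) | pheromone: 0 1 0 0 5 / 0 0 0 0 0 / 1 0 0 0 0 / 0 0 4 0 0 / 0 0 0 0 0
t=2: a0@(0,4) a1@(0,4) a2@(3,2) a3@(3,2) a4@(0,1) a5@(2,0) a6@(0,4) | pheromone: 0 1 0 0 7 / 0 0 0 0 0 / 1 0 0 0 0 / 0 0 5 0 0 / 0 0 0 0 0
t=3: a0@(0,4) a1@(0,4) a2@(3,2) a3@(3,2) a4@(0,1) a5@(2,0) a6@(0,4) | pheromone: 0 1 0 0 9 / 0 0 0 0 0 / 1 0 0 0 0 / 0 0 6 0 0 / 0 0 0 0 0
t=4: a0@(0,4) a1@(0,4) a2@(3,2) a3@(3,2) a4@(0,1) a5@(2,0) a6@(0,4) | pheromone: 0 1 0 0 11 / 0 0 0 0 0 / 1 0 0 0 0 / 0 0 7 0 0 / 0 0 0 0 0
t=5: a0@(0,4) a1@(0,4) a2@(3,2) a3@(3,2) a4@(0,1) a5@(2,0) a6@(0,4) | pheromone: 0 1 0 0 13 / 0 0 0 0 0 / 1 0 0 0 0 / 0 0 8 0 0 / 0 0 0 0 0

(0, 4)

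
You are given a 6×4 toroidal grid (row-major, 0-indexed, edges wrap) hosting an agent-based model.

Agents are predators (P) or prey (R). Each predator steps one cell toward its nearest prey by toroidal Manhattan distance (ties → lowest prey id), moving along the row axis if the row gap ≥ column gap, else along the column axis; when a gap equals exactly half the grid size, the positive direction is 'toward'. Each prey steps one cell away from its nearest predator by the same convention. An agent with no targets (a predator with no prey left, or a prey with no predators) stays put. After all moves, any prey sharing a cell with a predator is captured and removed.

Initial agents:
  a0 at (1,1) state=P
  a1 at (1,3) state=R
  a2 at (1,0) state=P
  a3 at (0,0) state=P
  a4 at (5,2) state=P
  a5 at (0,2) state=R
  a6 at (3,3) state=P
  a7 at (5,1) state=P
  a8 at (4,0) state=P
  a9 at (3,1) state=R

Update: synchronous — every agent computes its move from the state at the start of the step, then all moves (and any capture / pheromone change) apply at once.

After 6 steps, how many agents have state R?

0

t=1: a0@(1,2):P a2@(1,3):P a3@(1,0):P a4@(0,2):P a6@(2,3):P a7@(0,1):P a8@(3,0):P a9@(4,1):R
t=2: a0@(2,2):P a2@(2,3):P a3@(2,0):P a4@(5,2):P a6@(3,3):P a7@(5,1):P a8@(4,0):P a9@(3,1):R
t=3: a0@(3,2):P a2@(2,0):P a3@(3,0):P a4@(4,2):P a6@(3,0):P a7@(4,1):P a8@(3,0):P
t=4: (unchanged — steady state)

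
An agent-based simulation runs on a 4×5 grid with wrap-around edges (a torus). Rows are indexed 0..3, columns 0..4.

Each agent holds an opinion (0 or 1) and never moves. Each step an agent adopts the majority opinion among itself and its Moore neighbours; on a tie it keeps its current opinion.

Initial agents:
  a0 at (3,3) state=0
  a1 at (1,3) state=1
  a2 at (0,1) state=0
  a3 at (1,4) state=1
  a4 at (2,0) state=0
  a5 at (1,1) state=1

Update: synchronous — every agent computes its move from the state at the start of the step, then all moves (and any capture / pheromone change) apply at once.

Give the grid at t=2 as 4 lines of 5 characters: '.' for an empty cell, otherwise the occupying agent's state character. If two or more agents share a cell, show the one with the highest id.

t=1: a0@(3,3):0 a1@(1,3):1 a2@(0,1):0 a3@(1,4):1 a4@(2,0):1 a5@(1,1):0
t=2: (unchanged — steady state)

.0...
.0.11
1....
...0.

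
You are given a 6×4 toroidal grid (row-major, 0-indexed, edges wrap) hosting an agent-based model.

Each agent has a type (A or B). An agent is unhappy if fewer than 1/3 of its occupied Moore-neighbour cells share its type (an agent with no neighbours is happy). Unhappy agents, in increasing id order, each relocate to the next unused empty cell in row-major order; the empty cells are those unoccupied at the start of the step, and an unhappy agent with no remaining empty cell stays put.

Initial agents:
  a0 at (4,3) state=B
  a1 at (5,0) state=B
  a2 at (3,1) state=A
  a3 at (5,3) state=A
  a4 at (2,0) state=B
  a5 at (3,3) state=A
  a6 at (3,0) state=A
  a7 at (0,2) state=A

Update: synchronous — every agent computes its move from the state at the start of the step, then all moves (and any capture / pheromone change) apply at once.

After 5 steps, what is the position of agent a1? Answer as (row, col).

t=1: a0@(0,0):B a1@(5,0):B a2@(3,1):A a3@(5,3):A a4@(0,1):B a5@(3,3):A a6@(3,0):A a7@(0,2):A
t=2: (unchanged — steady state)

(5, 0)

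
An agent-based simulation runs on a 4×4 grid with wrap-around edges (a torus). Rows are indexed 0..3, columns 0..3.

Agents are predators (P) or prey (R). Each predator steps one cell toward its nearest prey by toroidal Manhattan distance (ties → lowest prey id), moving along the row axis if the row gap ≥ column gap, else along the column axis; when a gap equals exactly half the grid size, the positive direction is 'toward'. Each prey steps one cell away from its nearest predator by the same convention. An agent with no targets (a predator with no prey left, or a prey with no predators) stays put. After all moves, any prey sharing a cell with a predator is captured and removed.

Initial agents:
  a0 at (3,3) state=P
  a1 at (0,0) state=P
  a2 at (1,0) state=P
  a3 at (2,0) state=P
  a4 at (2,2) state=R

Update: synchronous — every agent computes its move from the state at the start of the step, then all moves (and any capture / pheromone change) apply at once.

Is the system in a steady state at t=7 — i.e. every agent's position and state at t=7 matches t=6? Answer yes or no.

t=1: a0@(2,3):P a1@(1,0):P a2@(1,1):P a3@(2,1):P a4@(1,2):R
t=2: a0@(1,3):P a1@(1,1):P a2@(1,2):P a3@(1,1):P
t=3: (unchanged — steady state)

yes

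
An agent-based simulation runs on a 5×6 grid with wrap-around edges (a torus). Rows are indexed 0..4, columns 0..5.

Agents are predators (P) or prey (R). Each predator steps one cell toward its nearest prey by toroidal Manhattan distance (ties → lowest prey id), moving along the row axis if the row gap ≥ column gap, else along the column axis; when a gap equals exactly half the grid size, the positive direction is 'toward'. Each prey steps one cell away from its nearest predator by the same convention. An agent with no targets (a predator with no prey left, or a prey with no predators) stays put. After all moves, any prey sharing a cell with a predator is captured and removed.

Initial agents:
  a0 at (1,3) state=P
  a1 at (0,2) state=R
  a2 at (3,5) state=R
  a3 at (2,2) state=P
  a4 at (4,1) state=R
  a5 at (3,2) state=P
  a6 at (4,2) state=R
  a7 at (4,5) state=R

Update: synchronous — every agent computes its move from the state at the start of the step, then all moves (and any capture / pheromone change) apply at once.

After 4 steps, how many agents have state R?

4

t=1: a0@(0,3):P a2@(3,4):R a3@(1,2):P a4@(0,1):R a5@(4,2):P a6@(0,2):R a7@(3,5):R
t=2: a0@(0,2):P a2@(2,4):R a3@(0,2):P a4@(0,0):R a5@(0,2):P a6@(0,1):R a7@(2,5):R
t=3: a0@(0,1):P a2@(3,4):R a3@(0,1):P a4@(0,5):R a5@(0,1):P a6@(0,0):R a7@(2,4):R
t=4: a0@(0,0):P a2@(3,3):R a3@(0,0):P a4@(0,4):R a5@(0,0):P a6@(0,5):R a7@(2,3):R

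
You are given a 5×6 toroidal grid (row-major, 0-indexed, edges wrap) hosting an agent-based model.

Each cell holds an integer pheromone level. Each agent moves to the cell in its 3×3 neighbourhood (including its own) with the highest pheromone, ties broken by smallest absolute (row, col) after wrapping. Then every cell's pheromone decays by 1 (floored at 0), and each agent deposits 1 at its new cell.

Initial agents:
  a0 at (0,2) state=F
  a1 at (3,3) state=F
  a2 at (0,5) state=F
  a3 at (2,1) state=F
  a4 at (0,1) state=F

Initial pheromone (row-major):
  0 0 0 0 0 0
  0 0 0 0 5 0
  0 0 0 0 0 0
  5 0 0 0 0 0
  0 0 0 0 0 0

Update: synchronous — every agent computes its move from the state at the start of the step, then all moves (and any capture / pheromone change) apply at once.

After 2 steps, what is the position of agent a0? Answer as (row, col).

t=1: a0@(0,1) a1@(2,2) a2@(1,4) a3@(3,0) a4@(0,0) | pheromone: 1 1 0 0 0 0 / 0 0 0 0 5 0 / 0 0 1 0 0 0 / 5 0 0 0 0 0 / 0 0 0 0 0 0
t=2: a0@(0,0) a1@(2,2) a2@(1,4) a3@(3,0) a4@(0,0) | pheromone: 2 0 0 0 0 0 / 0 0 0 0 5 0 / 0 0 1 0 0 0 / 5 0 0 0 0 0 / 0 0 0 0 0 0

(0, 0)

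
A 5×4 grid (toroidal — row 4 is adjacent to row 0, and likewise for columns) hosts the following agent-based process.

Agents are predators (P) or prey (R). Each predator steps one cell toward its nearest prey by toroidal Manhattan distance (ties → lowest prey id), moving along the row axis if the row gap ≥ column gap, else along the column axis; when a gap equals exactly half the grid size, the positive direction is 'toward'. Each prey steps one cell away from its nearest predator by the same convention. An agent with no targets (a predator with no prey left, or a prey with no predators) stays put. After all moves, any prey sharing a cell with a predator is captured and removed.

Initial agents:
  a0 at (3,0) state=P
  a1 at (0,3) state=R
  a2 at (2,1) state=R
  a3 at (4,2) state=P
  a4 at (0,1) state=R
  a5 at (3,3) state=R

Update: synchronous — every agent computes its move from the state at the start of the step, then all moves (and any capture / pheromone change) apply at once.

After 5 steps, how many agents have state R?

t=1: a0@(3,3):P a1@(1,3):R a2@(1,1):R a3@(0,2):P a4@(1,1):R a5@(3,2):R
t=2: a0@(3,2):P a1@(0,3):R a2@(2,1):R a3@(1,2):P a4@(2,1):R a5@(3,1):R
t=3: a0@(3,1):P a1@(4,3):R a2@(1,1):R a3@(0,2):P a4@(1,1):R a5@(3,0):R
t=4: a0@(3,0):P a1@(3,3):R a2@(0,1):R a3@(4,2):P a4@(0,1):R a5@(3,3):R
t=5: a0@(3,3):P a2@(1,1):R a3@(3,2):P a4@(1,1):R

2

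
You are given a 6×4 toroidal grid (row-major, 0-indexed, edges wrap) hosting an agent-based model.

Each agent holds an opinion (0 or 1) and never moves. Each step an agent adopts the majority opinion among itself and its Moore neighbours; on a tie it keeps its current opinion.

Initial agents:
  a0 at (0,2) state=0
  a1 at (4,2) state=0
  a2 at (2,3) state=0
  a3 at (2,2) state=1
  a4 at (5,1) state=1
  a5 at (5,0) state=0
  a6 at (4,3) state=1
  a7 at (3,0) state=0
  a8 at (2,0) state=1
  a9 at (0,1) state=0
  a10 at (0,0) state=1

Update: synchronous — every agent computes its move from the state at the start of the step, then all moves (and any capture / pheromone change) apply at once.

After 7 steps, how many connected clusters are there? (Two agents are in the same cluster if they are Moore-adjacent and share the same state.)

t=1: a0@(0,2):0 a1@(4,2):1 a2@(2,3):0 a3@(2,2):1 a4@(5,1):0 a5@(5,0):1 a6@(4,3):0 a7@(3,0):0 a8@(2,0):0 a9@(0,1):0 a10@(0,0):1
t=2: a0@(0,2):0 a1@(4,2):0 a2@(2,3):0 a3@(2,2):1 a4@(5,1):0 a5@(5,0):0 a6@(4,3):0 a7@(3,0):0 a8@(2,0):0 a9@(0,1):0 a10@(0,0):1
t=3: a0@(0,2):0 a1@(4,2):0 a2@(2,3):0 a3@(2,2):1 a4@(5,1):0 a5@(5,0):0 a6@(4,3):0 a7@(3,0):0 a8@(2,0):0 a9@(0,1):0 a10@(0,0):0
t=4: (unchanged — steady state)

2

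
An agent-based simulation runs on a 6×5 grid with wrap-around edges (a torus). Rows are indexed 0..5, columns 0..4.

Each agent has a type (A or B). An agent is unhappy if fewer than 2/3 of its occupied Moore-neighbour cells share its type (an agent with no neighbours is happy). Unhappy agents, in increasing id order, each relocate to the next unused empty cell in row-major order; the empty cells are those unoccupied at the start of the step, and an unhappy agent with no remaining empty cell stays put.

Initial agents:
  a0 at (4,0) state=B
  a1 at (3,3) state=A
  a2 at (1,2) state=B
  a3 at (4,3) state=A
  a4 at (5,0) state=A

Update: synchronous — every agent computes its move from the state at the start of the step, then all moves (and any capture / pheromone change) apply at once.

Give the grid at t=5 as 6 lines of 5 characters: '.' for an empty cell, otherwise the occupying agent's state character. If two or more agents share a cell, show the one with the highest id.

BA.B.
.....
.....
...A.
...A.
.....

t=1: a0@(0,0):B a1@(3,3):A a2@(1,2):B a3@(4,3):A a4@(0,1):A
t=2: a0@(0,2):B a1@(3,3):A a2@(0,3):B a3@(4,3):A a4@(0,4):A
t=3: a0@(0,2):B a1@(3,3):A a2@(0,0):B a3@(4,3):A a4@(0,1):A
t=4: a0@(0,3):B a1@(3,3):A a2@(0,4):B a3@(4,3):A a4@(1,0):A
t=5: a0@(0,3):B a1@(3,3):A a2@(0,0):B a3@(4,3):A a4@(0,1):A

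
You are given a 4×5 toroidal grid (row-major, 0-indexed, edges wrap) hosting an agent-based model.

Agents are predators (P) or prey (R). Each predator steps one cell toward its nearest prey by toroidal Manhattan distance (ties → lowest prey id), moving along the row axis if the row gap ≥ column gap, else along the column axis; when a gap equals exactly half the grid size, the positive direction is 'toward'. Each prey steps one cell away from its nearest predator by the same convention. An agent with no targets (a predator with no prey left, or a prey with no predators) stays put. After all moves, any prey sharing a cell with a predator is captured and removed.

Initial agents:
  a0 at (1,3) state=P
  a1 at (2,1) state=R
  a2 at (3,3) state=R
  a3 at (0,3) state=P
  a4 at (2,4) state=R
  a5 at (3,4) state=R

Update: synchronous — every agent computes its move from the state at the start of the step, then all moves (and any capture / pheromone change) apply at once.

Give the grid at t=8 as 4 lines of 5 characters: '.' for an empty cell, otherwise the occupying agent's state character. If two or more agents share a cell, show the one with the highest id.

t=1: a0@(2,3):P a1@(2,0):R a3@(3,3):P a4@(3,4):R a5@(2,4):R
t=2: a0@(2,4):P a1@(2,1):R a3@(3,4):P a4@(3,0):R a5@(2,0):R
t=3: a0@(2,0):P a1@(2,2):R a3@(3,0):P a4@(3,1):R a5@(2,1):R
t=4: a0@(2,1):P a1@(2,3):R a3@(3,1):P a4@(3,2):R a5@(2,2):R
t=5: a0@(2,2):P a1@(2,4):R a3@(3,2):P a4@(3,3):R a5@(2,3):R
t=6: a0@(2,3):P a1@(2,0):R a3@(3,3):P a4@(3,4):R a5@(2,4):R
t=7: a0@(2,4):P a1@(2,1):R a3@(3,4):P a4@(3,0):R a5@(2,0):R
t=8: a0@(2,0):P a1@(2,2):R a3@(3,0):P a4@(3,1):R a5@(2,1):R

.....
.....
PRR..
PR...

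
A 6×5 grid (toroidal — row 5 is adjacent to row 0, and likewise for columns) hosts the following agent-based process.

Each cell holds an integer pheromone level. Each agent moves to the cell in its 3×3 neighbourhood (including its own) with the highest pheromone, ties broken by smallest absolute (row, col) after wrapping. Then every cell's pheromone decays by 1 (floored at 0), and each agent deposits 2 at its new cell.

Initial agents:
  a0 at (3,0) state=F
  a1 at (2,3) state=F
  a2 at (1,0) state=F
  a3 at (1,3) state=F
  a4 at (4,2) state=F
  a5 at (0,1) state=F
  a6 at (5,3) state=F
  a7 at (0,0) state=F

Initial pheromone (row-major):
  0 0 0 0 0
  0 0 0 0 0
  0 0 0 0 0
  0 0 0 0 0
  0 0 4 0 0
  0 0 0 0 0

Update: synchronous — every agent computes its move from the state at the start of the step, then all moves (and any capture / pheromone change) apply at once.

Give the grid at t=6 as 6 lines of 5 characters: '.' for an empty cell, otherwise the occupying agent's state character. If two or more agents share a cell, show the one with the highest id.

F.F..
.....
F....
.....
..F..
.....

t=1: a0@(2,0) a1@(1,2) a2@(0,0) a3@(0,2) a4@(4,2) a5@(0,0) a6@(4,2) a7@(0,0) | pheromone: 6 0 2 0 0 / 0 0 2 0 0 / 2 0 0 0 0 / 0 0 0 0 0 / 0 0 7 0 0 / 0 0 0 0 0
t=2: a0@(2,0) a1@(0,2) a2@(0,0) a3@(0,2) a4@(4,2) a5@(0,0) a6@(4,2) a7@(0,0) | pheromone: 11 0 5 0 0 / 0 0 1 0 0 / 3 0 0 0 0 / 0 0 0 0 0 / 0 0 10 0 0 / 0 0 0 0 0
t=3: a0@(2,0) a1@(0,2) a2@(0,0) a3@(0,2) a4@(4,2) a5@(0,0) a6@(4,2) a7@(0,0) | pheromone: 16 0 8 0 0 / 0 0 0 0 0 / 4 0 0 0 0 / 0 0 0 0 0 / 0 0 13 0 0 / 0 0 0 0 0
t=4: a0@(2,0) a1@(0,2) a2@(0,0) a3@(0,2) a4@(4,2) a5@(0,0) a6@(4,2) a7@(0,0) | pheromone: 21 0 11 0 0 / 0 0 0 0 0 / 5 0 0 0 0 / 0 0 0 0 0 / 0 0 16 0 0 / 0 0 0 0 0
t=5: a0@(2,0) a1@(0,2) a2@(0,0) a3@(0,2) a4@(4,2) a5@(0,0) a6@(4,2) a7@(0,0) | pheromone: 26 0 14 0 0 / 0 0 0 0 0 / 6 0 0 0 0 / 0 0 0 0 0 / 0 0 19 0 0 / 0 0 0 0 0
t=6: a0@(2,0) a1@(0,2) a2@(0,0) a3@(0,2) a4@(4,2) a5@(0,0) a6@(4,2) a7@(0,0) | pheromone: 31 0 17 0 0 / 0 0 0 0 0 / 7 0 0 0 0 / 0 0 0 0 0 / 0 0 22 0 0 / 0 0 0 0 0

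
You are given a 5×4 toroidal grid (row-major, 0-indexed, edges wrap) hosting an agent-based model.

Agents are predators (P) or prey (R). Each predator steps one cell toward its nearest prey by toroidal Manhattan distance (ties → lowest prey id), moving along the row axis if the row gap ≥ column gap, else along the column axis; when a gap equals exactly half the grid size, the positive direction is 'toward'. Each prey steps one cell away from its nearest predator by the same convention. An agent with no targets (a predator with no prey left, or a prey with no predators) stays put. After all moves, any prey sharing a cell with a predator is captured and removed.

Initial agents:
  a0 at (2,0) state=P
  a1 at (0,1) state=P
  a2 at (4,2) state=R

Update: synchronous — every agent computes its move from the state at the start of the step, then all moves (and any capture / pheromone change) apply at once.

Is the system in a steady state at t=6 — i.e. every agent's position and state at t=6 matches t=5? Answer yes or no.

t=1: a0@(3,0):P a1@(4,1):P a2@(3,2):R
t=2: a0@(3,1):P a1@(3,1):P
t=3: (unchanged — steady state)

yes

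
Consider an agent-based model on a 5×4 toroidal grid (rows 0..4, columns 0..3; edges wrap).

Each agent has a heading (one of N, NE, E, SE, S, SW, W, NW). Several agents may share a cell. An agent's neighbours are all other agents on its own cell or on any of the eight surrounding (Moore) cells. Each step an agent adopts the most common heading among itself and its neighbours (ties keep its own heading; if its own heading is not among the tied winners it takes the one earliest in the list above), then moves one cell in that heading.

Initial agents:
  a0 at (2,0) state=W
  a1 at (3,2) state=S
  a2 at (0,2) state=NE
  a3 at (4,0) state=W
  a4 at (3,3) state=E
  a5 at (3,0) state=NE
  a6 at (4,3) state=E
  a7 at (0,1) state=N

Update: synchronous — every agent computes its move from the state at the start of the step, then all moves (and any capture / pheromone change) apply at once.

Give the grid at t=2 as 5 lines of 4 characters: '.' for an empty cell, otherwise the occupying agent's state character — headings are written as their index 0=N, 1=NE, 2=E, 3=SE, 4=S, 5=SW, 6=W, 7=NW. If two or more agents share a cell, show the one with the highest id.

....
....
2...
222.
222.

t=1: a0@(2,3):W a1@(3,3):E a2@(4,3):NE a3@(4,1):E a4@(3,0):E a5@(3,1):E a6@(4,0):E a7@(4,1):N
t=2: a0@(2,0):E a1@(3,0):E a2@(4,0):E a3@(4,2):E a4@(3,1):E a5@(3,2):E a6@(4,1):E a7@(4,2):E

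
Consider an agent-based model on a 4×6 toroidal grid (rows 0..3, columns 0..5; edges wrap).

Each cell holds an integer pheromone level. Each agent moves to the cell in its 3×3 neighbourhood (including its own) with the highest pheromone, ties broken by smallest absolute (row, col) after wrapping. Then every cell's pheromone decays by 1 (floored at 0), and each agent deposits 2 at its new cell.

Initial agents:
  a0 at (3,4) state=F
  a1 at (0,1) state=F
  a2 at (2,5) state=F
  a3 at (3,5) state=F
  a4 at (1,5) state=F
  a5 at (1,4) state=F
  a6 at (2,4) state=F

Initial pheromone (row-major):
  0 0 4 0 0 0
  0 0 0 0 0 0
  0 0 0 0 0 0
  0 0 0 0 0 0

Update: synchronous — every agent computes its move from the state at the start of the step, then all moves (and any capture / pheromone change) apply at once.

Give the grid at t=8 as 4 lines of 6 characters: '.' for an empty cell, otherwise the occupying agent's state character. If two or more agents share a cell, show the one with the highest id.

F.F...
......
......
......

t=1: a0@(0,3) a1@(0,2) a2@(1,0) a3@(0,0) a4@(0,0) a5@(0,3) a6@(1,3) | pheromone: 4 0 5 4 0 0 / 2 0 0 2 0 0 / 0 0 0 0 0 0 / 0 0 0 0 0 0
t=2: a0@(0,2) a1@(0,2) a2@(0,0) a3@(0,0) a4@(0,0) a5@(0,2) a6@(0,2) | pheromone: 9 0 12 3 0 0 / 1 0 0 1 0 0 / 0 0 0 0 0 0 / 0 0 0 0 0 0
t=3: a0@(0,2) a1@(0,2) a2@(0,0) a3@(0,0) a4@(0,0) a5@(0,2) a6@(0,2) | pheromone: 14 0 19 2 0 0 / 0 0 0 0 0 0 / 0 0 0 0 0 0 / 0 0 0 0 0 0
t=4: a0@(0,2) a1@(0,2) a2@(0,0) a3@(0,0) a4@(0,0) a5@(0,2) a6@(0,2) | pheromone: 19 0 26 1 0 0 / 0 0 0 0 0 0 / 0 0 0 0 0 0 / 0 0 0 0 0 0
t=5: a0@(0,2) a1@(0,2) a2@(0,0) a3@(0,0) a4@(0,0) a5@(0,2) a6@(0,2) | pheromone: 24 0 33 0 0 0 / 0 0 0 0 0 0 / 0 0 0 0 0 0 / 0 0 0 0 0 0
t=6: a0@(0,2) a1@(0,2) a2@(0,0) a3@(0,0) a4@(0,0) a5@(0,2) a6@(0,2) | pheromone: 29 0 40 0 0 0 / 0 0 0 0 0 0 / 0 0 0 0 0 0 / 0 0 0 0 0 0
t=7: a0@(0,2) a1@(0,2) a2@(0,0) a3@(0,0) a4@(0,0) a5@(0,2) a6@(0,2) | pheromone: 34 0 47 0 0 0 / 0 0 0 0 0 0 / 0 0 0 0 0 0 / 0 0 0 0 0 0
t=8: a0@(0,2) a1@(0,2) a2@(0,0) a3@(0,0) a4@(0,0) a5@(0,2) a6@(0,2) | pheromone: 39 0 54 0 0 0 / 0 0 0 0 0 0 / 0 0 0 0 0 0 / 0 0 0 0 0 0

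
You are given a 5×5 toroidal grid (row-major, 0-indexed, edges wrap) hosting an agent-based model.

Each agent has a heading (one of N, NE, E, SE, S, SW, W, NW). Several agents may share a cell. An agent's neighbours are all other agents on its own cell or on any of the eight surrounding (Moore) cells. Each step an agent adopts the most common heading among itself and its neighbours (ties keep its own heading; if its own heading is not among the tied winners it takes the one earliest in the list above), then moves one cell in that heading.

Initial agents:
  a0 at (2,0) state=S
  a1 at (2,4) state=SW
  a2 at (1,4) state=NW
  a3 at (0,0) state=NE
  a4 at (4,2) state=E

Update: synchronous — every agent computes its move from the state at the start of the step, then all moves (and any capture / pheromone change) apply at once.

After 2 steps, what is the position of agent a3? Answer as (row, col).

t=1: a0@(3,0):S a1@(3,3):SW a2@(0,3):NW a3@(4,1):NE a4@(4,3):E
t=2: a0@(4,0):S a1@(4,2):SW a2@(4,2):NW a3@(3,2):NE a4@(4,4):E

(3, 2)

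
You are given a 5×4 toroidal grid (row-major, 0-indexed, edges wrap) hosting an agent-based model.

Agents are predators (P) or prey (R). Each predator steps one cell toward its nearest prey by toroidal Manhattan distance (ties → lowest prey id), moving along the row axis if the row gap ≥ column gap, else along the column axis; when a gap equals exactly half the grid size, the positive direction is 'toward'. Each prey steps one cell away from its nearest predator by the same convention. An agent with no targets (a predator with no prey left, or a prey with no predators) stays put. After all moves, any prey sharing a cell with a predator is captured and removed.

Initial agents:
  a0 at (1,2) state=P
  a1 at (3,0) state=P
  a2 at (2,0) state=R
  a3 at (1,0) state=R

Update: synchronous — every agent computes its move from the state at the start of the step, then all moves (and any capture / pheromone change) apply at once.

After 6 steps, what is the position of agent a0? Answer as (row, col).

t=1: a0@(1,3):P a1@(2,0):P a2@(1,0):R
t=2: a0@(1,0):P a1@(1,0):P a2@(1,1):R
t=3: a0@(1,1):P a1@(1,1):P a2@(1,2):R
t=4: a0@(1,2):P a1@(1,2):P a2@(1,3):R
t=5: a0@(1,3):P a1@(1,3):P a2@(1,0):R
t=6: a0@(1,0):P a1@(1,0):P a2@(1,1):R

(1, 0)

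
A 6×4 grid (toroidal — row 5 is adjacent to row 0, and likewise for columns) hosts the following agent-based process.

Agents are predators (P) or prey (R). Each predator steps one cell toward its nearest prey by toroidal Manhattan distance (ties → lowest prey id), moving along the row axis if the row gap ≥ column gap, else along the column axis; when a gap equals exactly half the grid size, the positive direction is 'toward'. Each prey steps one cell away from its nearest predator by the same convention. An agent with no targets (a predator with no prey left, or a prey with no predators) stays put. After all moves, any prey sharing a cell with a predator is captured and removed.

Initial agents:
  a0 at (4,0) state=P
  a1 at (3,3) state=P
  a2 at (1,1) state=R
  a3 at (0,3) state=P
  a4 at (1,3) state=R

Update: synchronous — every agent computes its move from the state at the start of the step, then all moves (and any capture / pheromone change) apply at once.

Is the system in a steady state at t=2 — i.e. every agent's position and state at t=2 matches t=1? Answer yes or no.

no

t=1: a0@(5,0):P a1@(2,3):P a2@(1,0):R a3@(1,3):P
t=2: a0@(0,0):P a1@(1,3):P a2@(1,1):R a3@(1,0):P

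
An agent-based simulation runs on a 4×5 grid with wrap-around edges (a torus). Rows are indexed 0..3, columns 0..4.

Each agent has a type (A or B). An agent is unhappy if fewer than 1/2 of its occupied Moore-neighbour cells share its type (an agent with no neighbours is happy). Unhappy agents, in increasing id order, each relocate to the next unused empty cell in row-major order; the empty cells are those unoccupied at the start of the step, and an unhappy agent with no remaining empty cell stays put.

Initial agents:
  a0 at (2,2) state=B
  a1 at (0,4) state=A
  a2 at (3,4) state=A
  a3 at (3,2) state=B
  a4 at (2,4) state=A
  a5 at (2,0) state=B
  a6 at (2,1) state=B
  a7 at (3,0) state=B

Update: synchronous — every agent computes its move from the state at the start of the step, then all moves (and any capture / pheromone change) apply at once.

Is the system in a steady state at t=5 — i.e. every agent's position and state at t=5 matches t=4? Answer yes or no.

t=1: a0@(2,2):B a1@(0,4):A a2@(3,4):A a3@(3,2):B a4@(0,0):A a5@(2,0):B a6@(2,1):B a7@(0,1):B
t=2: (unchanged — steady state)

yes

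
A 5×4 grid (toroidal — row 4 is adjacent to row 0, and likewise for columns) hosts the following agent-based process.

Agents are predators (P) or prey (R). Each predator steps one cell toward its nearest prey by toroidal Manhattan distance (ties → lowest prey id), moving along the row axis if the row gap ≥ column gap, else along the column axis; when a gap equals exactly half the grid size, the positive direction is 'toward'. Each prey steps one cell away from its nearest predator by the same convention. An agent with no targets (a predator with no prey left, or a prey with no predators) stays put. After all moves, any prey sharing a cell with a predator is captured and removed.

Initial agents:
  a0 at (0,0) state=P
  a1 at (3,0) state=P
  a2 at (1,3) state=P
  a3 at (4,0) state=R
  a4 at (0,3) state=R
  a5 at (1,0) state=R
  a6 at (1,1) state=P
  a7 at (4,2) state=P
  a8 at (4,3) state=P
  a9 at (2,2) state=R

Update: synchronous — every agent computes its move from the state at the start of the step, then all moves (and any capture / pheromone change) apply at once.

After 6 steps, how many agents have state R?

2

t=1: a0@(4,0):P a1@(4,0):P a2@(0,3):P a3@(3,0):R a4@(0,2):R a5@(2,0):R a6@(1,0):P a7@(4,3):P a8@(4,0):P a9@(3,2):R
t=2: a0@(3,0):P a1@(3,0):P a2@(0,2):P a4@(0,1):R a6@(2,0):P a7@(3,3):P a8@(3,0):P a9@(2,2):R
t=3: a0@(4,0):P a1@(4,0):P a2@(0,1):P a4@(0,0):R a6@(2,1):P a7@(2,3):P a8@(4,0):P a9@(3,2):R
t=4: a0@(0,0):P a1@(0,0):P a2@(0,0):P a4@(1,0):R a6@(3,1):P a7@(3,3):P a8@(0,0):P a9@(4,2):R
t=5: a0@(1,0):P a1@(1,0):P a2@(1,0):P a4@(2,0):R a6@(4,1):P a7@(4,3):P a8@(1,0):P a9@(0,2):R
t=6: a0@(2,0):P a1@(2,0):P a2@(2,0):P a4@(3,0):R a6@(0,1):P a7@(0,3):P a8@(2,0):P a9@(1,2):R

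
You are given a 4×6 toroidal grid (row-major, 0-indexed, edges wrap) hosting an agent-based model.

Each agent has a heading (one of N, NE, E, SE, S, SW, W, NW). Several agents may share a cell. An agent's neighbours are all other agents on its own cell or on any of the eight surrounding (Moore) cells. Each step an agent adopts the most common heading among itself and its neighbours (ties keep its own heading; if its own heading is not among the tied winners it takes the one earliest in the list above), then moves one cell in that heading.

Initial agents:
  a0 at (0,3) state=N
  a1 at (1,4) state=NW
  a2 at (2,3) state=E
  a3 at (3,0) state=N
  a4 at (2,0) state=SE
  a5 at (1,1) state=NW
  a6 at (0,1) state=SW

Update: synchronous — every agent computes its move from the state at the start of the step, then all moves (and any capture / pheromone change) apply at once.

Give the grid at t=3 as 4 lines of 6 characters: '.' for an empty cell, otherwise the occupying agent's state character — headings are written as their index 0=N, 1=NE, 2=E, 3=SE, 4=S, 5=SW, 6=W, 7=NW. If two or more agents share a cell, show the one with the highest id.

t=1: a0@(3,3):N a1@(0,3):NW a2@(2,4):E a3@(2,0):N a4@(3,1):SE a5@(0,0):NW a6@(1,0):SW
t=2: a0@(2,3):N a1@(3,2):NW a2@(2,5):E a3@(1,0):N a4@(0,2):SE a5@(3,5):NW a6@(2,5):SW
t=3: a0@(1,3):N a1@(2,1):NW a2@(2,0):E a3@(0,0):N a4@(1,3):SE a5@(2,4):NW a6@(3,4):SW

0.....
...3..
27..7.
....5.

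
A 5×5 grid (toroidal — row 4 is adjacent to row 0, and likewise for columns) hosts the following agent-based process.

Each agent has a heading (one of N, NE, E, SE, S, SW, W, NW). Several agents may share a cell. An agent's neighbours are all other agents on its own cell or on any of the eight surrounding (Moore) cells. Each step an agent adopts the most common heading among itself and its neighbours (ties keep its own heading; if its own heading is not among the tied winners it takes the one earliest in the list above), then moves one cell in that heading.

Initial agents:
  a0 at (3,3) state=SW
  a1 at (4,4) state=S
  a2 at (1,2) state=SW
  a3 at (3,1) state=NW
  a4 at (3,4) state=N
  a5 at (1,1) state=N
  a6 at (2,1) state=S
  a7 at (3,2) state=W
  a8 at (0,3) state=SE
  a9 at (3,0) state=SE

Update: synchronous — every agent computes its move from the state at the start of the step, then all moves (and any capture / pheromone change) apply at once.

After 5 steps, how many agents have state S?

t=1: a0@(4,2):SW a1@(0,0):SE a2@(2,1):SW a3@(2,0):NW a4@(2,4):N a5@(0,1):N a6@(3,1):S a7@(3,1):W a8@(1,4):SE a9@(4,0):S
t=2: a0@(0,1):SW a1@(1,1):SE a2@(3,0):SW a3@(1,4):NW a4@(1,4):N a5@(4,1):N a6@(4,1):S a7@(4,1):S a8@(2,0):SE a9@(0,0):S
t=3: a0@(1,1):S a1@(2,2):SE a2@(4,0):S a3@(0,3):NW a4@(0,4):N a5@(0,1):S a6@(0,1):S a7@(0,1):S a8@(3,1):SE a9@(1,0):S
t=4: a0@(2,1):S a1@(3,3):SE a2@(0,0):S a3@(4,2):NW a4@(1,4):S a5@(1,1):S a6@(1,1):S a7@(1,1):S a8@(4,2):SE a9@(2,0):S
t=5: a0@(3,1):S a1@(4,4):SE a2@(1,0):S a3@(0,3):SE a4@(2,4):S a5@(2,1):S a6@(2,1):S a7@(2,1):S a8@(0,3):SE a9@(3,0):S

7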